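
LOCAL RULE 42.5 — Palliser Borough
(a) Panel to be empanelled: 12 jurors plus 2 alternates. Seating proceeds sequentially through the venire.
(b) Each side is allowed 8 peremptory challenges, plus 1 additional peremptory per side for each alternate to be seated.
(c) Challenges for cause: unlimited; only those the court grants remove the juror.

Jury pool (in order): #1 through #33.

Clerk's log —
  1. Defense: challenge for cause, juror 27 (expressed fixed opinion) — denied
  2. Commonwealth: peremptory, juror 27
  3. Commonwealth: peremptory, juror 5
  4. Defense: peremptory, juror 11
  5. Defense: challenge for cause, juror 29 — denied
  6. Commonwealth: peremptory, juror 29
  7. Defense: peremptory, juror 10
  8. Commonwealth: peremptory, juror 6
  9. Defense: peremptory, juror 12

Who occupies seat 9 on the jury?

14

Removed: #5, #6, #10, #11, #12, #27, #29.
Filling seats in venire order through position 9: #1, #2, #3, #4, #7, #8, #9, #13, #14.
So seat 9 is #14.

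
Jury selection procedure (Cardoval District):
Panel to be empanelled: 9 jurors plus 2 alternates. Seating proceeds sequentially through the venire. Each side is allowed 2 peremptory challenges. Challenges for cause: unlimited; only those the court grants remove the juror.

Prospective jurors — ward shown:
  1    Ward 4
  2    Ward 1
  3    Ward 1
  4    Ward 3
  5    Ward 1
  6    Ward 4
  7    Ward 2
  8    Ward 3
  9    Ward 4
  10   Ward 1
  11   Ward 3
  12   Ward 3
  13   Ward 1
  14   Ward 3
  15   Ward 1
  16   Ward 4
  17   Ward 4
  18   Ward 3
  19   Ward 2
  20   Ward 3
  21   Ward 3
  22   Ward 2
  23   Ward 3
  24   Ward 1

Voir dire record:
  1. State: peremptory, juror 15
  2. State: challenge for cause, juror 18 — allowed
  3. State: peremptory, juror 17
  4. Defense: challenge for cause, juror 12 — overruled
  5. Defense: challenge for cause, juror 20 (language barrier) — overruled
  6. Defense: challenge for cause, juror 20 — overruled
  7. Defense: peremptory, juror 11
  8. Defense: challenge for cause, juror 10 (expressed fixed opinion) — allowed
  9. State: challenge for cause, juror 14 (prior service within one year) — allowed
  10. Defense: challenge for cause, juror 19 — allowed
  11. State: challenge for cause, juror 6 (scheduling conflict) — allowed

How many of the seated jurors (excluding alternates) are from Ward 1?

Removed: #6, #10, #11, #14, #15, #17, #18, #19.
Seated jurors 1–9: #1, #2, #3, #4, #5, #7, #8, #9, #12 (alternates #13, #16 not counted).
Of those, in Ward 1: #2, #3, #5 → 3.

3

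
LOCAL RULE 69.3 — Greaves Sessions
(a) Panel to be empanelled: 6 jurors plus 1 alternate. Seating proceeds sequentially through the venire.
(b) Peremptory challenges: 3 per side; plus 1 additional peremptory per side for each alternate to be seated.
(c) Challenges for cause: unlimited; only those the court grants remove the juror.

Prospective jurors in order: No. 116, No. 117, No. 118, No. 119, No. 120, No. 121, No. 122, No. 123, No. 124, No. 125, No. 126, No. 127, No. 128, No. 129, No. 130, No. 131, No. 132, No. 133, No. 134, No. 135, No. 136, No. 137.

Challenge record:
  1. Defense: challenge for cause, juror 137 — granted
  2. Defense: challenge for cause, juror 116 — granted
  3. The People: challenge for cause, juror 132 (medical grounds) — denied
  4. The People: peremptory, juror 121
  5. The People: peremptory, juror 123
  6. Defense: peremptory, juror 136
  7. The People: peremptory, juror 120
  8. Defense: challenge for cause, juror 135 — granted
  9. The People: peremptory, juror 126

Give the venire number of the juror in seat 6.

125

Removed: #116, #120, #121, #123, #126, #135, #136, #137. (#132 stays — for-cause denied.)
Filling seats in venire order through position 6: #117, #118, #119, #122, #124, #125.
So seat 6 is #125.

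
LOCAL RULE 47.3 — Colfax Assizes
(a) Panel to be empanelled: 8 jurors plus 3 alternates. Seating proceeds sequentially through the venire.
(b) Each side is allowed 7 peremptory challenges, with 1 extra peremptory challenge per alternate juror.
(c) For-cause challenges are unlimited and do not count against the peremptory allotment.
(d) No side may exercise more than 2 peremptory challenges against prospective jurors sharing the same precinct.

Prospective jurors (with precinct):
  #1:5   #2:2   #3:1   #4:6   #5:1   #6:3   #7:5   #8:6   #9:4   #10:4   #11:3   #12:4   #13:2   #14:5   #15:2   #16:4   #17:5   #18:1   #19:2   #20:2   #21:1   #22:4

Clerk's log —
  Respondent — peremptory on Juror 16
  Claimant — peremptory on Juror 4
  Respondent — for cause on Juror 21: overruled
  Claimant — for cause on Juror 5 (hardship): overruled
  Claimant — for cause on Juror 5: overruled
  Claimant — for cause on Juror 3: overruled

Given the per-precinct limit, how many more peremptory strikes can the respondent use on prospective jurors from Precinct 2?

Respondent peremptories so far: #16 — 1 of 10 used, 9 left overall.
Against Precinct 2: none yet — per-precinct cap 2 leaves 2.
Binding limit: min(9, 2) = 2.

2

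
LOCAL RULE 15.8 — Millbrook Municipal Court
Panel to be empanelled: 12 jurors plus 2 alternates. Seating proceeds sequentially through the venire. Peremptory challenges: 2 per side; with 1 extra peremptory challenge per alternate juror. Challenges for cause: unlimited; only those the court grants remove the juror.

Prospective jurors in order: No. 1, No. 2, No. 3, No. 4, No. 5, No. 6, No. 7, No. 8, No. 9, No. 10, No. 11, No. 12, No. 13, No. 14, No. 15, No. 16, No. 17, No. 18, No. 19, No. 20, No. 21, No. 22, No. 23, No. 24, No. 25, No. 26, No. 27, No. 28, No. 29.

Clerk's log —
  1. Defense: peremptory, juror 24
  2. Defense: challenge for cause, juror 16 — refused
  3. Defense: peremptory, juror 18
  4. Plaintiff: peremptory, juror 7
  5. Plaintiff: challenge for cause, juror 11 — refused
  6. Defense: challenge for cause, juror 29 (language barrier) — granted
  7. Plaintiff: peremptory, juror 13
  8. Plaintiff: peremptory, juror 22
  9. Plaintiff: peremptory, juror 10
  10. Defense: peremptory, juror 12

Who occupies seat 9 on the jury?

Removed: #7, #10, #12, #13, #18, #22, #24, #29. (#11, #16 stay — for-cause denied.)
Filling seats in venire order through position 9: #1, #2, #3, #4, #5, #6, #8, #9, #11.
So seat 9 is #11.

11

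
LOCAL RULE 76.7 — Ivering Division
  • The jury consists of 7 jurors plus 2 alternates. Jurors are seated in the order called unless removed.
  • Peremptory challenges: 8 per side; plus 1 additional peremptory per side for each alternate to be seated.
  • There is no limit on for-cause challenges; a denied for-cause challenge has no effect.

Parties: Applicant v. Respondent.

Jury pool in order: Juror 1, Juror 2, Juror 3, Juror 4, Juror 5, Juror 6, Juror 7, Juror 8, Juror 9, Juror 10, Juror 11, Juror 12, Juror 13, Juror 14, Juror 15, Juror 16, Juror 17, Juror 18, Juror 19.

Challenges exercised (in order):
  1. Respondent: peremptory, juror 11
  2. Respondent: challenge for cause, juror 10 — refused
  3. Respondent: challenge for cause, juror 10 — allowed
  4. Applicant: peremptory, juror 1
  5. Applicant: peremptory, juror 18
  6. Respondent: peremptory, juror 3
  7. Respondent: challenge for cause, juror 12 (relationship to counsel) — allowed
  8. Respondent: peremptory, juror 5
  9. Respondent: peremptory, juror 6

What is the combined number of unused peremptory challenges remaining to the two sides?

Applicant allotment: 8 base + 1 × 2 alternates = 10. Respondent allotment: 8 base + 1 × 2 alternates = 10.
Applicant peremptories used: #1, #18 — 2.
Respondent peremptories used: #11, #3, #5, #6 — 4 (for-cause on #10, #10, #12 don't count).
Remaining: (10 − 2) + (10 − 4) = 14.

14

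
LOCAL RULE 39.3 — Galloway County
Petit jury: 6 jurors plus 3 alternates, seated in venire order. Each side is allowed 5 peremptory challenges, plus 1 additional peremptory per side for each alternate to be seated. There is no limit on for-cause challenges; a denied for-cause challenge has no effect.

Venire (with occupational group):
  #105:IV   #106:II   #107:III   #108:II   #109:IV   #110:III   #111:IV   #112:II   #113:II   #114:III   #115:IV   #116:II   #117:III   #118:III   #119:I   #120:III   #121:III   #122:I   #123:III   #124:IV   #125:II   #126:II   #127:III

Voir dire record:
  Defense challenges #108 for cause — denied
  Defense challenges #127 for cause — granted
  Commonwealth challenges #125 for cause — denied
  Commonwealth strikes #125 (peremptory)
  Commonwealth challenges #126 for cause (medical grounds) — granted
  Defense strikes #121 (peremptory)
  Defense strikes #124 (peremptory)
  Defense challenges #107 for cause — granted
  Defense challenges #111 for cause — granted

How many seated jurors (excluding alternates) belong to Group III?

1

Removed: #107, #111, #121, #124, #125, #126, #127.
Seated jurors 1–6: #105, #106, #108, #109, #110, #112 (alternates #113, #114, #115 not counted).
Of those, in Group III: #110 → 1.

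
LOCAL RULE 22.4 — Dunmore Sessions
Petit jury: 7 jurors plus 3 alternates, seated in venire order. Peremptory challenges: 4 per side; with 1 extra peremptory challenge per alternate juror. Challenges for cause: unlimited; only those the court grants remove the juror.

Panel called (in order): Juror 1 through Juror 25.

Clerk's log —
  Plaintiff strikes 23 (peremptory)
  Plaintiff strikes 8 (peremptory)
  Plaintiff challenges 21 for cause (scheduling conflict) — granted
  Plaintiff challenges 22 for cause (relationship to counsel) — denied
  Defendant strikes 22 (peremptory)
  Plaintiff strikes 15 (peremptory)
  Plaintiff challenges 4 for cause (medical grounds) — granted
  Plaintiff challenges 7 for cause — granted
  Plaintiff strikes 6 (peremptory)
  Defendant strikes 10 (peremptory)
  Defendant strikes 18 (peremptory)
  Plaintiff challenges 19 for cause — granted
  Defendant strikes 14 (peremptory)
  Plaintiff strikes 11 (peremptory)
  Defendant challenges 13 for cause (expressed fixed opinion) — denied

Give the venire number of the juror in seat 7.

13

Removed: #4, #6, #7, #8, #10, #11, #14, #15, #18, #19, #21, #22, #23. (#13 stays — for-cause denied.)
Seating in order: seats 1–7 → #1, #2, #3, #5, #9, #12, #13; alternates → #16, #17, #20.
So seat 7 is #13.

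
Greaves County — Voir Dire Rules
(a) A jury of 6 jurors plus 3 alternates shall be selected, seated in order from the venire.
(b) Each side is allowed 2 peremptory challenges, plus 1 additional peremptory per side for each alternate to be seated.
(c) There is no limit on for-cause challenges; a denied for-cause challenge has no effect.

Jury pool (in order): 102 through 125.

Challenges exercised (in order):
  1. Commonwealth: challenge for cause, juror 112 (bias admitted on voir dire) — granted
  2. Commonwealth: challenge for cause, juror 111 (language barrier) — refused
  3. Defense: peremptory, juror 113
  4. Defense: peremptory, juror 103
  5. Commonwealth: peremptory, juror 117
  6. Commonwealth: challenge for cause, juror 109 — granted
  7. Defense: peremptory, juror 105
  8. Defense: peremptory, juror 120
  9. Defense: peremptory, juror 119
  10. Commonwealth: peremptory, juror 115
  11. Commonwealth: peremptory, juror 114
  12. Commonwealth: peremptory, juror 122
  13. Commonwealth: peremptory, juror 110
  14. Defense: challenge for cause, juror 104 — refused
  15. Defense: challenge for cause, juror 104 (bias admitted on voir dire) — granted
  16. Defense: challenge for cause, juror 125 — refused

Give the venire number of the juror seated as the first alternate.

Removed: #103, #104, #105, #109, #110, #112, #113, #114, #115, #117, #119, #120, #122. (#111, #125 stay — for-cause denied.)
Filling seats in venire order through position 7: #102, #106, #107, #108, #111, #116, #118.
So alternate 1 is #118.

118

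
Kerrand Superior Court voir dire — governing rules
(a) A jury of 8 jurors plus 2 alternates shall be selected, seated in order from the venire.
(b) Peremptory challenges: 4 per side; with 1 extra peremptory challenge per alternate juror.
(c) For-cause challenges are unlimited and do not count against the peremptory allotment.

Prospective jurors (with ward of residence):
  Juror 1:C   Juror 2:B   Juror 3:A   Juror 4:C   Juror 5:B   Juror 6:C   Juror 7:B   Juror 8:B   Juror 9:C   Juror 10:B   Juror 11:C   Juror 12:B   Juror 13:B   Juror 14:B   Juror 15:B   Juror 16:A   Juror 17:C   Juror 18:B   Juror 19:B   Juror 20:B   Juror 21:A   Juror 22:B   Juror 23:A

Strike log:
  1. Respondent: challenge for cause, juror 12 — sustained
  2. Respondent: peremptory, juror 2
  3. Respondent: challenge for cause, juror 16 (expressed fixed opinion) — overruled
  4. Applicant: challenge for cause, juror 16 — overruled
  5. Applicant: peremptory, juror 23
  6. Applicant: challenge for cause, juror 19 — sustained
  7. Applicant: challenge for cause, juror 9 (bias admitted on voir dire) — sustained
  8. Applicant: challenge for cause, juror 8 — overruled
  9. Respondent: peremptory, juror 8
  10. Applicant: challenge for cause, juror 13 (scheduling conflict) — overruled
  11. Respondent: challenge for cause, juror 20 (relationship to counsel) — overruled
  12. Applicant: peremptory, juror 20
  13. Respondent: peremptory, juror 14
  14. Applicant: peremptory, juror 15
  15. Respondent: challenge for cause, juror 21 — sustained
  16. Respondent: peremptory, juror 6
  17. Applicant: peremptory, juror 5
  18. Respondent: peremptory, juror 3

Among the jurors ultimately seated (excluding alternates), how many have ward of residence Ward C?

4

Removed: #2, #3, #5, #6, #8, #9, #12, #14, #15, #19, #20, #21, #23.
Seated jurors 1–8: #1, #4, #7, #10, #11, #13, #16, #17 (alternates #18, #22 not counted).
Of those, in Ward C: #1, #4, #11, #17 → 4.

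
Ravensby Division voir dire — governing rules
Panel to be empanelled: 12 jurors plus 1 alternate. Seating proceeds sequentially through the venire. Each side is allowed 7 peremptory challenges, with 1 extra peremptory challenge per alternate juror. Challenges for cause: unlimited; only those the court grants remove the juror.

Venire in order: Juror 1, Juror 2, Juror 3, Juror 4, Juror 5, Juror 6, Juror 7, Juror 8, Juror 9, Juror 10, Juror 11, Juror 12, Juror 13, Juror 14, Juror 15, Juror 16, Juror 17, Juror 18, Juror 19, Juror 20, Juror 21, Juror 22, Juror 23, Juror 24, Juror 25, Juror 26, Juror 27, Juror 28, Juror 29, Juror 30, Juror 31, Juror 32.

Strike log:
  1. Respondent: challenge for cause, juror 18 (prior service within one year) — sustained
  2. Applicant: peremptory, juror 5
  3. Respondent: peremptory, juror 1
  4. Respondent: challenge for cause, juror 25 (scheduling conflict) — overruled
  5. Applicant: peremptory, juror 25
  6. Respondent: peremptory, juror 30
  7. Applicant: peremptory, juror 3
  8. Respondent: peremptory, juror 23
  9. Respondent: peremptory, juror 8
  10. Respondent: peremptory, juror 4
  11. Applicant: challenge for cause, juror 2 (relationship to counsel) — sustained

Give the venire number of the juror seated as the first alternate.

Removed: #1, #2, #3, #4, #5, #8, #18, #23, #25, #30.
Filling seats in venire order through position 13: #6, #7, #9, #10, #11, #12, #13, #14, #15, #16, #17, #19, #20.
So alternate 1 is #20.

20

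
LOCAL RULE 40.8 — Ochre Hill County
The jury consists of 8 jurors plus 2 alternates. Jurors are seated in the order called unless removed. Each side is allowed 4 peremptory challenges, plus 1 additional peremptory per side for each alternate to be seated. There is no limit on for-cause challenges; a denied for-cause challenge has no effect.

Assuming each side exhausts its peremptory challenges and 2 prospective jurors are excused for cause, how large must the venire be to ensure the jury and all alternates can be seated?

Seats to fill: 8 + 2 alternates = 10.
Peremptories: 4 + 1×2 = 6 per side × 2 sides = 12.
For-cause removals: 2.
Minimum venire: 10 + 12 + 2 = 24.

24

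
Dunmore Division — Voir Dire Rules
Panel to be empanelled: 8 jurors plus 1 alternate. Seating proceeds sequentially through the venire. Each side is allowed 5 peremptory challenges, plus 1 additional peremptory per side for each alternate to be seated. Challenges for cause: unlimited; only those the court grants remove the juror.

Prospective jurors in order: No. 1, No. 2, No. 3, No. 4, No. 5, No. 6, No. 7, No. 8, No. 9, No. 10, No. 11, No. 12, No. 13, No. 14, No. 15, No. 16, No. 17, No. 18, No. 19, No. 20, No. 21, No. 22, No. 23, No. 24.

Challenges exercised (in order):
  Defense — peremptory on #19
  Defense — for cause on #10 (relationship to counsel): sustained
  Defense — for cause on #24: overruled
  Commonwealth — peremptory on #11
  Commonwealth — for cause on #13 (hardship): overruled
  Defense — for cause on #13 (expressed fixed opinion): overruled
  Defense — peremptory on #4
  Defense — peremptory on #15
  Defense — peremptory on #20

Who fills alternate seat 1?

12

Removed: #4, #10, #11, #15, #19, #20. (#13, #24 stay — for-cause denied.)
Filling seats in venire order through position 9: #1, #2, #3, #5, #6, #7, #8, #9, #12.
So alternate 1 is #12.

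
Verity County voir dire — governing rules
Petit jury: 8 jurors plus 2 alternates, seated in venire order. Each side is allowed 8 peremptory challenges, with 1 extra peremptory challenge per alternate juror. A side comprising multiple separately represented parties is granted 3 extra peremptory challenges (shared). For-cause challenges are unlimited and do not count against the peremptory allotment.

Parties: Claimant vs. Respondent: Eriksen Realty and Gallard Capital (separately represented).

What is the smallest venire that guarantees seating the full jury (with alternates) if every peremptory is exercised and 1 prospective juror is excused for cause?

Seats to fill: 8 + 2 alternates = 10.
Peremptories — Claimant: 8 + 1×2 = 10; Respondent: 8 + 1×2 + 3 = 13; total 23.
For-cause removals: 1.
Minimum venire: 10 + 23 + 1 = 34.

34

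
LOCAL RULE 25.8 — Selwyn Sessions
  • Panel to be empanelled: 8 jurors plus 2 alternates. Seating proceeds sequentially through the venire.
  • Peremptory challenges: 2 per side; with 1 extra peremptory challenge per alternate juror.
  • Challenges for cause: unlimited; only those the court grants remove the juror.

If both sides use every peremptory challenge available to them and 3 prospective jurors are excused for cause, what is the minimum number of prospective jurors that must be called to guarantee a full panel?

21

Seats to fill: 8 + 2 alternates = 10.
Peremptories: 2 + 1×2 = 4 per side × 2 sides = 8.
For-cause removals: 3.
Minimum venire: 10 + 8 + 3 = 21.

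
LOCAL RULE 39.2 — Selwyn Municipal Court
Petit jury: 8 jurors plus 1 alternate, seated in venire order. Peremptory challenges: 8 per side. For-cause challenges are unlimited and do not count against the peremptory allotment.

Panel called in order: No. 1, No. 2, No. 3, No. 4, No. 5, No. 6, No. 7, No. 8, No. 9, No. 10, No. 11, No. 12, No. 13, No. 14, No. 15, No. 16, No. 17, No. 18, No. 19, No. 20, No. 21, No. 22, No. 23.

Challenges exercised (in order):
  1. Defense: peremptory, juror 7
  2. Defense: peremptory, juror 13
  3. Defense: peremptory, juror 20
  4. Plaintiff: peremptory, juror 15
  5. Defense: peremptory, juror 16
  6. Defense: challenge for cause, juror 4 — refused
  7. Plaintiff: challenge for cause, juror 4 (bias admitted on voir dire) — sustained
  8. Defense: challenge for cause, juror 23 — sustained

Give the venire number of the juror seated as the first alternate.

Removed: #4, #7, #13, #15, #16, #20, #23.
Seating in order: seats 1–8 → #1, #2, #3, #5, #6, #8, #9, #10; alternates → #11.
So alternate 1 is #11.

11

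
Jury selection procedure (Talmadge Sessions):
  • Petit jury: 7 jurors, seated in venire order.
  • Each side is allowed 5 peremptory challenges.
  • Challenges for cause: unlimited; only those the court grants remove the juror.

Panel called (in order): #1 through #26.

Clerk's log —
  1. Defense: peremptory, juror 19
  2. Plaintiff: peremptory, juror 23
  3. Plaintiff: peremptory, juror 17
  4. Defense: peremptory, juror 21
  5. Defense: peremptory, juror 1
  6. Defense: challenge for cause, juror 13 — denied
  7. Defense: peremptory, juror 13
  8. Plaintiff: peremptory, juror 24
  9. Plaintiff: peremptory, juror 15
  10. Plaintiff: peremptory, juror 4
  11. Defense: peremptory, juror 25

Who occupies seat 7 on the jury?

Removed: #1, #4, #13, #15, #17, #19, #21, #23, #24, #25.
Seating in order: seats 1–7 → #2, #3, #5, #6, #7, #8, #9.
So seat 7 is #9.

9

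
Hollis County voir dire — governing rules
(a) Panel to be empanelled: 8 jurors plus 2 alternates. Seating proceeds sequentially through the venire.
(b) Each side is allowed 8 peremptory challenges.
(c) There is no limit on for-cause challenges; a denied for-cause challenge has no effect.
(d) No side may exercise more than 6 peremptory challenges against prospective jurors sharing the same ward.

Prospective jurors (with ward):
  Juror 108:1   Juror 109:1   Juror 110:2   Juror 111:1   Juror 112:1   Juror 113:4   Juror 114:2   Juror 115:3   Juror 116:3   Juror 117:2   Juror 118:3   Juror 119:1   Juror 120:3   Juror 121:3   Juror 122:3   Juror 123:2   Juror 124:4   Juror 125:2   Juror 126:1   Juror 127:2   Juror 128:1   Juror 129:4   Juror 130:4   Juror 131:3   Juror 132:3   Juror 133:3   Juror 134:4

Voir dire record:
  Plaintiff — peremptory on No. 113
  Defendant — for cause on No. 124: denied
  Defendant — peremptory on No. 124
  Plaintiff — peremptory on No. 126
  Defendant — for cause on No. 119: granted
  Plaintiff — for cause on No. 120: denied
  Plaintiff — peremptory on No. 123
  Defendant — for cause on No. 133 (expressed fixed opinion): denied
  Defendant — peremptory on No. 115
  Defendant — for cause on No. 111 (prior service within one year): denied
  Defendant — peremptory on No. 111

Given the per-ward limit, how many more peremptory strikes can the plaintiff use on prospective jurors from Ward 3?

5

Plaintiff peremptories so far: #113, #126, #123 — 3 of 8 used, 5 left overall.
Against Ward 3: none yet — per-ward cap 6 leaves 6.
Binding limit: min(5, 6) = 5.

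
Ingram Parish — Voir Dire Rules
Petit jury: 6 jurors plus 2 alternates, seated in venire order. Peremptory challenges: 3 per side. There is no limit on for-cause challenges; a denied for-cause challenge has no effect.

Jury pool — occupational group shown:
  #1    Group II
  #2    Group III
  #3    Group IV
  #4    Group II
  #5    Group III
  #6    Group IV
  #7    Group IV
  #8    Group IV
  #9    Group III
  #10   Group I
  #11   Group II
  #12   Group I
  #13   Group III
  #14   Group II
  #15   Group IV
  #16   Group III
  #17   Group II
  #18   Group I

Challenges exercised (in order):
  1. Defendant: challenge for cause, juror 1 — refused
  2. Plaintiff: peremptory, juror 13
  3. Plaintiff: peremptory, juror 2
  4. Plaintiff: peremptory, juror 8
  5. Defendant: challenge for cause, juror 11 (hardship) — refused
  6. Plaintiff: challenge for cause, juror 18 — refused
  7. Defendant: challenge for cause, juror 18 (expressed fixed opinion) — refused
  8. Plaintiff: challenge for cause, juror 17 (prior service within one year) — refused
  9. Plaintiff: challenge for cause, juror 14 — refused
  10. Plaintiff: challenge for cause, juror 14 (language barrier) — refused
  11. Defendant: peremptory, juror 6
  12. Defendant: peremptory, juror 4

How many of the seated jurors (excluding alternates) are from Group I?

Removed: #2, #4, #6, #8, #13.
Seated jurors 1–6: #1, #3, #5, #7, #9, #10 (alternates #11, #12 not counted).
Of those, in Group I: #10 → 1.

1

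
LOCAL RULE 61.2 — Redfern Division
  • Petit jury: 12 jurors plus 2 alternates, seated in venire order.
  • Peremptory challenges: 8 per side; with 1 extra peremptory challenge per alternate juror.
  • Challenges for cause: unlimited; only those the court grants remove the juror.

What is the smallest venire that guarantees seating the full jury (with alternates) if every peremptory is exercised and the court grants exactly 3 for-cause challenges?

Seats to fill: 12 + 2 alternates = 14.
Peremptories: 8 + 1×2 = 10 per side × 2 sides = 20.
For-cause removals: 3.
Minimum venire: 14 + 20 + 3 = 37.

37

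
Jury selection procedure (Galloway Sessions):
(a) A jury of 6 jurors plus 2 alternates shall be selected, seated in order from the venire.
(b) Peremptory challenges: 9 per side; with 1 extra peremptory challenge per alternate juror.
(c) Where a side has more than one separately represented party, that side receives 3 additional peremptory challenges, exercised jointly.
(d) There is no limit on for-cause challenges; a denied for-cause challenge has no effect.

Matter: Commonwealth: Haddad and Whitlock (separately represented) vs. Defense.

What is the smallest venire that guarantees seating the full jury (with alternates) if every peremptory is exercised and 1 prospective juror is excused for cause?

34

Seats to fill: 6 + 2 alternates = 8.
Peremptories — Commonwealth: 9 + 1×2 + 3 = 14; Defense: 9 + 1×2 = 11; total 25.
For-cause removals: 1.
Minimum venire: 8 + 25 + 1 = 34.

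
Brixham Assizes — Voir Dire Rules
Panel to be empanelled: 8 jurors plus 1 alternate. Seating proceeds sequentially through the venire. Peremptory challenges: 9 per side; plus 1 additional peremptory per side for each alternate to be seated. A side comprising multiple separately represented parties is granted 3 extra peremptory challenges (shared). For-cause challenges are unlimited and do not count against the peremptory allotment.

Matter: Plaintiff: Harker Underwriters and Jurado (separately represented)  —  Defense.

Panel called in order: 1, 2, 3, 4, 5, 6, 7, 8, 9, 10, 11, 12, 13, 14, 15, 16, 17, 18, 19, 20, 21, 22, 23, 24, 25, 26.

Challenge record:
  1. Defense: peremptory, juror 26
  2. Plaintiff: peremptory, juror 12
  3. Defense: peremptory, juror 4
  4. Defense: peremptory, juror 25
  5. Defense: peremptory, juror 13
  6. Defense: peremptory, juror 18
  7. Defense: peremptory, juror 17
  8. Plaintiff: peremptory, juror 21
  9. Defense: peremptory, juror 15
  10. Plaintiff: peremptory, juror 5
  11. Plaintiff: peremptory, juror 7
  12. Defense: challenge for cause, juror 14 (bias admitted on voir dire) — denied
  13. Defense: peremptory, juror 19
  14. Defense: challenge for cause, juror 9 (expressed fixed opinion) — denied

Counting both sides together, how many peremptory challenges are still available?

11

Plaintiff allotment: 9 base + 1 × 1 alternate + 3 multi-party = 13. Defense allotment: 9 base + 1 × 1 alternate = 10.
Plaintiff peremptories used: #12, #21, #5, #7 — 4.
Defense peremptories used: #26, #4, #25, #13, #18, #17, #15, #19 — 8 (for-cause on #14, #9 don't count).
Remaining: (13 − 4) + (10 − 8) = 11.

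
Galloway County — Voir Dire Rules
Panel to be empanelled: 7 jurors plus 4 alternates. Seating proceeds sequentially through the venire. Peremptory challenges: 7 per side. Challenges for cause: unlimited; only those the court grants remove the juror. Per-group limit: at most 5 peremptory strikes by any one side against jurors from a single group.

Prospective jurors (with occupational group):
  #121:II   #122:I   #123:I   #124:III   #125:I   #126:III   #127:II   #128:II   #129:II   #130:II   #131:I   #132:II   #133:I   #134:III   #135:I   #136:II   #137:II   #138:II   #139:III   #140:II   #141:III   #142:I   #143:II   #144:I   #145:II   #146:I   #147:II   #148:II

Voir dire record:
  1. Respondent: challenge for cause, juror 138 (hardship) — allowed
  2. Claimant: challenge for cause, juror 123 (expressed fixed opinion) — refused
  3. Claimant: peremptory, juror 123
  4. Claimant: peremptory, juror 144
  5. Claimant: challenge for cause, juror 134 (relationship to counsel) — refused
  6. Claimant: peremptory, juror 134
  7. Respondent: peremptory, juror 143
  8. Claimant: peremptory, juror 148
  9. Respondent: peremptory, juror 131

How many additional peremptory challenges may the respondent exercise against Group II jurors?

Respondent peremptories so far: #143, #131 — 2 of 7 used, 5 left overall.
Against Group II: #143 — 1 used; per-group cap 5 leaves 4.
Binding limit: min(5, 4) = 4.

4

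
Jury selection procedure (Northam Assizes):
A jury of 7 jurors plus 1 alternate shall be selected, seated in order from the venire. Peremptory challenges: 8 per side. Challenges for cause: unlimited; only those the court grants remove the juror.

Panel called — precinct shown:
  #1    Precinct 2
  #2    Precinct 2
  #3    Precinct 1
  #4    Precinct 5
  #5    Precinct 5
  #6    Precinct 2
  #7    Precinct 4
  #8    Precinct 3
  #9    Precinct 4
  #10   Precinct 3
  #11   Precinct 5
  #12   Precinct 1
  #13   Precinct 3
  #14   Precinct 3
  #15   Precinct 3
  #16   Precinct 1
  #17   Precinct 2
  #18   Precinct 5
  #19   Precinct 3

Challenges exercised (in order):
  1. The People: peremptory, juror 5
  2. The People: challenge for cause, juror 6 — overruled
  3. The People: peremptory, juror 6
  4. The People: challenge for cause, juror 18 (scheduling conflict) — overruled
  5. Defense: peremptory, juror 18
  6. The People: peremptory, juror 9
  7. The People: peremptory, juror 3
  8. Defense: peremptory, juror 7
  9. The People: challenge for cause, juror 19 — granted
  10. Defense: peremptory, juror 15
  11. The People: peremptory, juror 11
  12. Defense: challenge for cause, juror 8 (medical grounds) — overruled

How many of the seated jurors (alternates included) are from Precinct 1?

1

Removed: #3, #5, #6, #7, #9, #11, #15, #18, #19.
Seated (8 incl. alternates): #1, #2, #4, #8, #10, #12, #13, #14.
Of those, in Precinct 1: #12 → 1.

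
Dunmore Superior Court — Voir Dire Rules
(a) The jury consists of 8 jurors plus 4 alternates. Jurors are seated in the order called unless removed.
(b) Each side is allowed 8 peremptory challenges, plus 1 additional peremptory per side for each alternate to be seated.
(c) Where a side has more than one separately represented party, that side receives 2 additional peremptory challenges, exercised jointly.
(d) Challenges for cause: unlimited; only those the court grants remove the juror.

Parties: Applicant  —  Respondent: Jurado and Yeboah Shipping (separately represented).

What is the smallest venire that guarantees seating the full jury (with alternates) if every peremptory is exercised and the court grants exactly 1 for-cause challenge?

39

Seats to fill: 8 + 4 alternates = 12.
Peremptories — Applicant: 8 + 1×4 = 12; Respondent: 8 + 1×4 + 2 = 14; total 26.
For-cause removals: 1.
Minimum venire: 12 + 26 + 1 = 39.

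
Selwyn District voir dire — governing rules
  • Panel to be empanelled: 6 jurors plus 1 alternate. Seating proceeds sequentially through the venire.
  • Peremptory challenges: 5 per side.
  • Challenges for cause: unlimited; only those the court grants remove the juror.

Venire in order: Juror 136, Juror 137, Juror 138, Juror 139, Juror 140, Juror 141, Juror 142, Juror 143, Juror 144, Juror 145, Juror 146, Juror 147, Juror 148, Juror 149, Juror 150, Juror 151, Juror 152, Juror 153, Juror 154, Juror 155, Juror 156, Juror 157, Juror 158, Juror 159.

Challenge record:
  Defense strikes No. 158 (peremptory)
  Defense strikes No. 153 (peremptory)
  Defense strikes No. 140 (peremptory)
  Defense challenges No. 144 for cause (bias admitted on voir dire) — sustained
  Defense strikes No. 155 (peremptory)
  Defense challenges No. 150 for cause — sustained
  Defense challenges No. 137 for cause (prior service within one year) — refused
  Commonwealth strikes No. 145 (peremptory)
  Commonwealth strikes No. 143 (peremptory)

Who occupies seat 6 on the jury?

Removed: #140, #143, #144, #145, #150, #153, #155, #158. (#137 stays — for-cause denied.)
Seating in order: seats 1–6 → #136, #137, #138, #139, #141, #142; alternates → #146.
So seat 6 is #142.

142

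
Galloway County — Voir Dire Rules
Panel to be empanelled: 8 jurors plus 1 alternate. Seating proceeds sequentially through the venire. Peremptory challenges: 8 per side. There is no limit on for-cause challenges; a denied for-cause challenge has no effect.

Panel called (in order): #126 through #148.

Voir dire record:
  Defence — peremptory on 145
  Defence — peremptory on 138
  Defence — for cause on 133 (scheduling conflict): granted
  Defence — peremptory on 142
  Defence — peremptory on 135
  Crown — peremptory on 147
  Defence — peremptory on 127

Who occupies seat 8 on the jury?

Removed: #127, #133, #135, #138, #142, #145, #147.
Seating in order: seats 1–8 → #126, #128, #129, #130, #131, #132, #134, #136; alternates → #137.
So seat 8 is #136.

136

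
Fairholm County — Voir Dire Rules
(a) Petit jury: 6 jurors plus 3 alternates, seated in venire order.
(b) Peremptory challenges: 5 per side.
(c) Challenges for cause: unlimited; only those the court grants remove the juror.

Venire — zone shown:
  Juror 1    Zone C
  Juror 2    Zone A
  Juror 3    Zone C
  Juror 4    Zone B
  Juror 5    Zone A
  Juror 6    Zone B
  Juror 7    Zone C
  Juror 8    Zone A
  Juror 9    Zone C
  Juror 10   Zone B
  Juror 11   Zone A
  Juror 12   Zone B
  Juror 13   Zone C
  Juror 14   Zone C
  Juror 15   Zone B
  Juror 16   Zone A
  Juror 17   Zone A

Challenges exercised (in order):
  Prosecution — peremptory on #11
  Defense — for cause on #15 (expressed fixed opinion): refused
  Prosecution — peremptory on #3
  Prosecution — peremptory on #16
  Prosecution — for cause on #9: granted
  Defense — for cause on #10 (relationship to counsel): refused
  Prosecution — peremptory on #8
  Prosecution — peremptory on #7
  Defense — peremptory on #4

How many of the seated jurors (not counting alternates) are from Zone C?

Removed: #3, #4, #7, #8, #9, #11, #16.
Seated jurors 1–6: #1, #2, #5, #6, #10, #12 (alternates #13, #14, #15 not counted).
Of those, in Zone C: #1 → 1.

1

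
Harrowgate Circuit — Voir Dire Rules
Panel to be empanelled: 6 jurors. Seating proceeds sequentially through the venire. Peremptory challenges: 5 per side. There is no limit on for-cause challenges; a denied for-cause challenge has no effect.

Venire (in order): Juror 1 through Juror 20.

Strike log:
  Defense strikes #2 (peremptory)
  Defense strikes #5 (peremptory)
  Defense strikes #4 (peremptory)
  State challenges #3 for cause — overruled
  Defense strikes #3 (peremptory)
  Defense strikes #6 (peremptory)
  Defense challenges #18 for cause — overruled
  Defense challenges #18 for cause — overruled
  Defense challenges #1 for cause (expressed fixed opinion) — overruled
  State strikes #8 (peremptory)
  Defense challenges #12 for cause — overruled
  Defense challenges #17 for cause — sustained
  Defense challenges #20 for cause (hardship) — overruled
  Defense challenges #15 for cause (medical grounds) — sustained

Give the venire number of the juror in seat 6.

Removed: #2, #3, #4, #5, #6, #8, #15, #17. (#1, #12, #18, #20 stay — for-cause denied.)
Seating in order: seats 1–6 → #1, #7, #9, #10, #11, #12.
So seat 6 is #12.

12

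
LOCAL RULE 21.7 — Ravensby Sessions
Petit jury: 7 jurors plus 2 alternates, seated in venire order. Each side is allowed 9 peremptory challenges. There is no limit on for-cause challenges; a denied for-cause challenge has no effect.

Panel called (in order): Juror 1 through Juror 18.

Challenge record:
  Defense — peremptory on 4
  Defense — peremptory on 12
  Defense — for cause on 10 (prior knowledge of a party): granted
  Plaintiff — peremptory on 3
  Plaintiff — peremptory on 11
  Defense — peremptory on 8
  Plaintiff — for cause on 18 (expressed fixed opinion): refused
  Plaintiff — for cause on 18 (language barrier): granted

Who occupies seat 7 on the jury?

Removed: #3, #4, #8, #10, #11, #12, #18.
Seating in order: seats 1–7 → #1, #2, #5, #6, #7, #9, #13; alternates → #14, #15.
So seat 7 is #13.

13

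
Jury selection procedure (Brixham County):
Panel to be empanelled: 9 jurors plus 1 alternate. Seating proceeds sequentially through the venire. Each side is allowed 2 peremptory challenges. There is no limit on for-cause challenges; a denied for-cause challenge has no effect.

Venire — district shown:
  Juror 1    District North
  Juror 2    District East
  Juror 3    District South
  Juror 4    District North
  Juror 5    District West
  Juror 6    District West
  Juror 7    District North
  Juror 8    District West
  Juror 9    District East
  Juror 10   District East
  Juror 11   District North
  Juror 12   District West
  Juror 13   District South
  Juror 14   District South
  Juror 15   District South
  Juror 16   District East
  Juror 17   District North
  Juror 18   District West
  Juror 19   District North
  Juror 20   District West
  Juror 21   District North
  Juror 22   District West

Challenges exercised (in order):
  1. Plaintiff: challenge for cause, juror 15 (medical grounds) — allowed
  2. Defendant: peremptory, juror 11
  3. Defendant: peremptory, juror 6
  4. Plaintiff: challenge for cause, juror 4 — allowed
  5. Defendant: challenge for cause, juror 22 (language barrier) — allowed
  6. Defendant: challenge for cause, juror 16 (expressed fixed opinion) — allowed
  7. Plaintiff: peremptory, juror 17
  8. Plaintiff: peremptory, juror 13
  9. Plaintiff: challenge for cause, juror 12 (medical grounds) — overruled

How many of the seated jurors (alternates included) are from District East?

Removed: #4, #6, #11, #13, #15, #16, #17, #22.
Seated (10 incl. alternates): #1, #2, #3, #5, #7, #8, #9, #10, #12, #14.
Of those, in District East: #2, #9, #10 → 3.

3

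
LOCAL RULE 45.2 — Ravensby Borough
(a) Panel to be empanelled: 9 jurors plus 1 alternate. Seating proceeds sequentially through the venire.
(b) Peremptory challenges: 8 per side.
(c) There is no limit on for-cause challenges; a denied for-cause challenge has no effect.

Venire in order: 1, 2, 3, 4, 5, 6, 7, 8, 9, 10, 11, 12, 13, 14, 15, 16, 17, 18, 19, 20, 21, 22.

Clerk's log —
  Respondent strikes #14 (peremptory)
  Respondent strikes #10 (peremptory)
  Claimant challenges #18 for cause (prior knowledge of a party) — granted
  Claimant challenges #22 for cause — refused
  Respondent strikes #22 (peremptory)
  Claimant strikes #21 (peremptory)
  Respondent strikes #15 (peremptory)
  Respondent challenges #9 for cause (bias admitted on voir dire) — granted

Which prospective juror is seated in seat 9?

Removed: #9, #10, #14, #15, #18, #21, #22.
Seating in order: seats 1–9 → #1, #2, #3, #4, #5, #6, #7, #8, #11; alternates → #12.
So seat 9 is #11.

11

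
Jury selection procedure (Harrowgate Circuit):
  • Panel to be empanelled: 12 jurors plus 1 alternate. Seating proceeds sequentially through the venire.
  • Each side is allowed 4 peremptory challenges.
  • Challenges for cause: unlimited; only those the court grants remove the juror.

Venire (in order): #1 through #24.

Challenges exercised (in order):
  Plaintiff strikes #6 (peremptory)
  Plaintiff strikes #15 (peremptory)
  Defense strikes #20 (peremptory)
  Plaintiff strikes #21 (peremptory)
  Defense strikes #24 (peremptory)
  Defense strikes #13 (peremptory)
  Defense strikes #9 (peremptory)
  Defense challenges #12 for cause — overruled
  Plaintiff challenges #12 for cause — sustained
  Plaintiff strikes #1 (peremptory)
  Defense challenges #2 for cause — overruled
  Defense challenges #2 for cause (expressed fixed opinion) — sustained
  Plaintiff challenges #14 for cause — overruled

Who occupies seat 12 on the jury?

19

Removed: #1, #2, #6, #9, #12, #13, #15, #20, #21, #24. (#14 stays — for-cause denied.)
Seating in order: seats 1–12 → #3, #4, #5, #7, #8, #10, #11, #14, #16, #17, #18, #19; alternates → #22.
So seat 12 is #19.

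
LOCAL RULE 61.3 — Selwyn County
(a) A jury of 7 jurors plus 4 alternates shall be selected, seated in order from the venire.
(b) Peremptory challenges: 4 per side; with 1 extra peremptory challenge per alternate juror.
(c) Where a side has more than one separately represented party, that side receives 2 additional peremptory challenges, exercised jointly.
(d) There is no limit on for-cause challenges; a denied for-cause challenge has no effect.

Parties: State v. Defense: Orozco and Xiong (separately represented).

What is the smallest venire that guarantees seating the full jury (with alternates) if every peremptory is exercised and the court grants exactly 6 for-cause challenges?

Seats to fill: 7 + 4 alternates = 11.
Peremptories — State: 4 + 1×4 = 8; Defense: 4 + 1×4 + 2 = 10; total 18.
For-cause removals: 6.
Minimum venire: 11 + 18 + 6 = 35.

35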